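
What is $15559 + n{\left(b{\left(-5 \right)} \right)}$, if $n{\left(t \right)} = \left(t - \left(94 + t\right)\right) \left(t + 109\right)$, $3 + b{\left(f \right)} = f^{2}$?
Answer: $3245$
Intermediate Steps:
$b{\left(f \right)} = -3 + f^{2}$
$n{\left(t \right)} = -10246 - 94 t$ ($n{\left(t \right)} = - 94 \left(109 + t\right) = -10246 - 94 t$)
$15559 + n{\left(b{\left(-5 \right)} \right)} = 15559 - \left(10246 + 94 \left(-3 + \left(-5\right)^{2}\right)\right) = 15559 - \left(10246 + 94 \left(-3 + 25\right)\right) = 15559 - 12314 = 3245$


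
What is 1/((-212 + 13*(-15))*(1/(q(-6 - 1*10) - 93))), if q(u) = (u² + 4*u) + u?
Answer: -83/407 ≈ -0.20393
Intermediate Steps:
q(u) = u² + 5*u
1/((-212 + 13*(-15))*(1/(q(-6 - 1*10) - 93))) = 1/((-212 + 13*(-15))*(1/((-6 - 1*10)*(5 + (-6 - 1*10)) - 93))) = 1/((-212 - 195)*(1/((-6 - 10)*(5 + (-6 - 10)) - 93))) = 1/((-407)*(1/(-16*(5 - 16) - 93))) = -1/(407*(1/(-16*(-11) - 93))) = -1/(407*(1/(176 - 93))) = -1/(407*(1/83)) = -1/(407*1/83) = -1/407*83 = -83/407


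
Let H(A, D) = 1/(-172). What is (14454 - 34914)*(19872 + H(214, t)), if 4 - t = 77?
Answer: -17482983045/43 ≈ -4.0658e+8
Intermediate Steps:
t = -73 (t = 4 - 1*77 = 4 - 77 = -73)
H(A, D) = -1/172
(14454 - 34914)*(19872 + H(214, t)) = (14454 - 34914)*(19872 - 1/172) = -20460*3417983/172 = -17482983045/43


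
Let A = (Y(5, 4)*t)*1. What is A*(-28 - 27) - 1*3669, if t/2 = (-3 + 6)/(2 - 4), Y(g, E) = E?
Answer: -3009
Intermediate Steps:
t = -3 (t = 2*((-3 + 6)/(2 - 4)) = 2*(3/(-2)) = 2*(3*(-½)) = 2*(-3/2) = -3)
A = -12 (A = (4*(-3))*1 = -12*1 = -12)
A*(-28 - 27) - 1*3669 = -12*(-28 - 27) - 1*3669 = -12*(-55) - 3669 = 660 - 3669 = -3009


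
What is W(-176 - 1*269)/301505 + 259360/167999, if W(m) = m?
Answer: 15624715449/10130507699 ≈ 1.5423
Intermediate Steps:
W(-176 - 1*269)/301505 + 259360/167999 = (-176 - 1*269)/301505 + 259360/167999 = (-176 - 269)*(1/301505) + 259360*(1/167999) = -445*1/301505 + 259360/167999 = -89/60301 + 259360/167999 = 15624715449/10130507699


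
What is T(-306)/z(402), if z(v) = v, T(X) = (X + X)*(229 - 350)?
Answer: 12342/67 ≈ 184.21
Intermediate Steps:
T(X) = -242*X (T(X) = (2*X)*(-121) = -242*X)
T(-306)/z(402) = -242*(-306)/402 = 74052*(1/402) = 12342/67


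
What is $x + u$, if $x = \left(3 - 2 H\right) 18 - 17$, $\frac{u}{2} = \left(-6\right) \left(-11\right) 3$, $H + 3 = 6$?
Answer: $325$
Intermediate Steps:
$H = 3$ ($H = -3 + 6 = 3$)
$u = 396$ ($u = 2 \left(-6\right) \left(-11\right) 3 = 2 \cdot 66 \cdot 3 = 2 \cdot 198 = 396$)
$x = -71$ ($x = \left(3 - 6\right) 18 - 17 = \left(-3\right) 18 - 17 = -54 - 17 = -71$)
$x + u = -71 + 396 = 325$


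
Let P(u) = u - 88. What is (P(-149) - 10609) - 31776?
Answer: -42622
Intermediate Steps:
P(u) = -88 + u
(P(-149) - 10609) - 31776 = ((-88 - 149) - 10609) - 31776 = (-237 - 10609) - 31776 = -10846 - 31776 = -42622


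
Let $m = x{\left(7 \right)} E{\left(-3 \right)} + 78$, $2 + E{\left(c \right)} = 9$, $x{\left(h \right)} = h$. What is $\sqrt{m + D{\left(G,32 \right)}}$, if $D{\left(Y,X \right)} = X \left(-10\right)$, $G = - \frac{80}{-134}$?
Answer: $i \sqrt{193} \approx 13.892 i$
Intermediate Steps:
$G = \frac{40}{67}$ ($G = \left(-80\right) \left(- \frac{1}{134}\right) = \frac{40}{67} \approx 0.59702$)
$D{\left(Y,X \right)} = - 10 X$
$E{\left(c \right)} = 7$ ($E{\left(c \right)} = -2 + 9 = 7$)
$m = 127$ ($m = 7 \cdot 7 + 78 = 49 + 78 = 127$)
$\sqrt{m + D{\left(G,32 \right)}} = \sqrt{127 - 320} = \sqrt{-193} = i \sqrt{193}$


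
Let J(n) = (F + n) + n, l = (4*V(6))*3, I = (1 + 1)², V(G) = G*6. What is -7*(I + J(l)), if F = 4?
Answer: -6104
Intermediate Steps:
V(G) = 6*G
I = 4 (I = 2² = 4)
l = 432 (l = (4*(6*6))*3 = (4*36)*3 = 144*3 = 432)
J(n) = 4 + 2*n (J(n) = (4 + n) + n = 4 + 2*n)
-7*(I + J(l)) = -7*(4 + (4 + 2*432)) = -7*(4 + (4 + 864)) = -7*(4 + 868) = -7*872 = -6104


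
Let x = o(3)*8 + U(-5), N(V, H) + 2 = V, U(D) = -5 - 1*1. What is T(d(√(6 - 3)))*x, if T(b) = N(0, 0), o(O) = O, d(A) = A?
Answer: -36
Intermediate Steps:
U(D) = -6 (U(D) = -5 - 1 = -6)
N(V, H) = -2 + V
T(b) = -2 (T(b) = -2 + 0 = -2)
x = 18 (x = 3*8 - 6 = 24 - 6 = 18)
T(d(√(6 - 3)))*x = -2*18 = -36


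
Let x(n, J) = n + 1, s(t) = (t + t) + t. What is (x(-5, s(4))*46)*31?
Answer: -5704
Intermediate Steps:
s(t) = 3*t (s(t) = 2*t + t = 3*t)
x(n, J) = 1 + n
(x(-5, s(4))*46)*31 = ((1 - 5)*46)*31 = -4*46*31 = -184*31 = -5704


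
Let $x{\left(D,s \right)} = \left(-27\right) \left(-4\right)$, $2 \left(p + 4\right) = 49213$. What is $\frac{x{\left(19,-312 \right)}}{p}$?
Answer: $\frac{216}{49205} \approx 0.0043898$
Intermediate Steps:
$p = \frac{49205}{2}$ ($p = -4 + \frac{1}{2} \cdot 49213 = -4 + \frac{49213}{2} = \frac{49205}{2} \approx 24603.0$)
$x{\left(D,s \right)} = 108$
$\frac{x{\left(19,-312 \right)}}{p} = \frac{108}{\frac{49205}{2}} = 108 \cdot \frac{2}{49205} = \frac{216}{49205}$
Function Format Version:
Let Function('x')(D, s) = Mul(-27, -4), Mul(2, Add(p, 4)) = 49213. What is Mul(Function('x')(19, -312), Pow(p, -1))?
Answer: Rational(216, 49205) ≈ 0.0043898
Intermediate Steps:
p = Rational(49205, 2) (p = Add(-4, Mul(Rational(1, 2), 49213)) = Add(-4, Rational(49213, 2)) = Rational(49205, 2) ≈ 24603.)
Function('x')(D, s) = 108
Mul(Function('x')(19, -312), Pow(p, -1)) = Mul(108, Pow(Rational(49205, 2), -1)) = Mul(108, Rational(2, 49205)) = Rational(216, 49205)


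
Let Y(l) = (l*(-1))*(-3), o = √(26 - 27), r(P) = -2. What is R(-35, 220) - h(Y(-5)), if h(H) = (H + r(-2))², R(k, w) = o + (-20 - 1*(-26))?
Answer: -283 + I ≈ -283.0 + 1.0*I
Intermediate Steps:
o = I (o = √(-1) = I ≈ 1.0*I)
R(k, w) = 6 + I (R(k, w) = I + (-20 - 1*(-26)) = I + (-20 + 26) = I + 6 = 6 + I)
Y(l) = 3*l (Y(l) = -l*(-3) = 3*l)
h(H) = (-2 + H)² (h(H) = (H - 2)² = (-2 + H)²)
R(-35, 220) - h(Y(-5)) = (6 + I) - (-2 + 3*(-5))² = (6 + I) - (-2 - 15)² = (6 + I) - 1*(-17)² = (6 + I) - 1*289 = (6 + I) - 289 = -283 + I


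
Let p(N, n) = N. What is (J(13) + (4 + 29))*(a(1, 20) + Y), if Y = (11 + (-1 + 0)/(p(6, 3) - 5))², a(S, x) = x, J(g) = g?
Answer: 5520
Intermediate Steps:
Y = 100 (Y = (11 + (-1 + 0)/(6 - 5))² = (11 - 1/1)² = (11 + 1*(-1))² = (11 - 1)² = 10² = 100)
(J(13) + (4 + 29))*(a(1, 20) + Y) = (13 + (4 + 29))*(20 + 100) = (13 + 33)*120 = 46*120 = 5520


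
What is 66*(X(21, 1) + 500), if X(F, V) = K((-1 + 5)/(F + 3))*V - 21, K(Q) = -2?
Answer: 31482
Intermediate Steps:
X(F, V) = -21 - 2*V (X(F, V) = -2*V - 21 = -21 - 2*V)
66*(X(21, 1) + 500) = 66*((-21 - 2*1) + 500) = 66*((-21 - 2) + 500) = 66*(-23 + 500) = 66*477 = 31482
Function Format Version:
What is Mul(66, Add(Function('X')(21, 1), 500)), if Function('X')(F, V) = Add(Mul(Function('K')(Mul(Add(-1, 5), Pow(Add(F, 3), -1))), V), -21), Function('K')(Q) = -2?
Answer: 31482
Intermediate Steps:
Function('X')(F, V) = Add(-21, Mul(-2, V)) (Function('X')(F, V) = Add(Mul(-2, V), -21) = Add(-21, Mul(-2, V)))
Mul(66, Add(Function('X')(21, 1), 500)) = Mul(66, Add(Add(-21, Mul(-2, 1)), 500)) = Mul(66, Add(Add(-21, -2), 500)) = Mul(66, Add(-23, 500)) = Mul(66, 477) = 31482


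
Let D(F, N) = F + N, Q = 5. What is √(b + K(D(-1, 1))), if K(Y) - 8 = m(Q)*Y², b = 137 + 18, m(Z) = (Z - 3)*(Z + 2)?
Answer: √163 ≈ 12.767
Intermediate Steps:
m(Z) = (-3 + Z)*(2 + Z)
b = 155
K(Y) = 8 + 14*Y² (K(Y) = 8 + (-6 + 5² - 1*5)*Y² = 8 + (-6 + 25 - 5)*Y² = 8 + 14*Y²)
√(b + K(D(-1, 1))) = √(155 + (8 + 14*(-1 + 1)²)) = √(155 + (8 + 14*0²)) = √(155 + (8 + 14*0)) = √(155 + (8 + 0)) = √(155 + 8) = √163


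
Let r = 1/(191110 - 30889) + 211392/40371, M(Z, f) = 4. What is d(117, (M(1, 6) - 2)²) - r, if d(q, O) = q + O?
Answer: 249597547636/2156093997 ≈ 115.76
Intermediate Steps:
r = 11289826001/2156093997 (r = 1/160221 + 211392*(1/40371) = 1/160221 + 70464/13457 = 11289826001/2156093997 ≈ 5.2362)
d(q, O) = O + q
d(117, (M(1, 6) - 2)²) - r = ((4 - 2)² + 117) - 1*11289826001/2156093997 = (2² + 117) - 11289826001/2156093997 = (4 + 117) - 11289826001/2156093997 = 121 - 11289826001/2156093997 = 249597547636/2156093997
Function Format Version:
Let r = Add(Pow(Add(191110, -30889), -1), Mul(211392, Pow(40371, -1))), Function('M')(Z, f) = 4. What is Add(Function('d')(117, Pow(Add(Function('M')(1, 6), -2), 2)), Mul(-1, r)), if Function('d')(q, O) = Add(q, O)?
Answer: Rational(249597547636, 2156093997) ≈ 115.76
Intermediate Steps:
r = Rational(11289826001, 2156093997) (r = Add(Pow(160221, -1), Mul(211392, Rational(1, 40371))) = Add(Rational(1, 160221), Rational(70464, 13457)) = Rational(11289826001, 2156093997) ≈ 5.2362)
Function('d')(q, O) = Add(O, q)
Add(Function('d')(117, Pow(Add(Function('M')(1, 6), -2), 2)), Mul(-1, r)) = Add(Add(Pow(Add(4, -2), 2), 117), Mul(-1, Rational(11289826001, 2156093997))) = Add(Add(Pow(2, 2), 117), Rational(-11289826001, 2156093997)) = Add(Add(4, 117), Rational(-11289826001, 2156093997)) = Add(121, Rational(-11289826001, 2156093997)) = Rational(249597547636, 2156093997)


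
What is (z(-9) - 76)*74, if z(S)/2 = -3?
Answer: -6068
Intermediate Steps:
z(S) = -6 (z(S) = 2*(-3) = -6)
(z(-9) - 76)*74 = (-6 - 76)*74 = -82*74 = -6068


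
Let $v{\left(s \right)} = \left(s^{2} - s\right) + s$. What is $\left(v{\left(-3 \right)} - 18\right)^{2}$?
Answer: $81$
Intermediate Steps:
$v{\left(s \right)} = s^{2}$
$\left(v{\left(-3 \right)} - 18\right)^{2} = \left(\left(-3\right)^{2} - 18\right)^{2} = \left(9 - 18\right)^{2} = \left(-9\right)^{2} = 81$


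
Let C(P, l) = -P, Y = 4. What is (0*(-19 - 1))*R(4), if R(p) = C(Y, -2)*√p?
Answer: 0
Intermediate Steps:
R(p) = -4*√p (R(p) = (-1*4)*√p = -4*√p)
(0*(-19 - 1))*R(4) = (0*(-19 - 1))*(-4*√4) = (0*(-20))*(-4*2) = 0*(-8) = 0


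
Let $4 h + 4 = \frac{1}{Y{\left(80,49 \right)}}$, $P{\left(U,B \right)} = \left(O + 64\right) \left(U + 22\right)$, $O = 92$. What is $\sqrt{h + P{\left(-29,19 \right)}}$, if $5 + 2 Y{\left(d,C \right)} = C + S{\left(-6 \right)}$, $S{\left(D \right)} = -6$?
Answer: $\frac{i \sqrt{1578273}}{38} \approx 33.06 i$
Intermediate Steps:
$P{\left(U,B \right)} = 3432 + 156 U$ ($P{\left(U,B \right)} = \left(92 + 64\right) \left(U + 22\right) = 156 \left(22 + U\right) = 3432 + 156 U$)
$Y{\left(d,C \right)} = - \frac{11}{2} + \frac{C}{2}$ ($Y{\left(d,C \right)} = - \frac{5}{2} + \frac{C - 6}{2} = - \frac{5}{2} + \frac{-6 + C}{2} = - \frac{5}{2} + \left(-3 + \frac{C}{2}\right) = - \frac{11}{2} + \frac{C}{2}$)
$h = - \frac{75}{76}$ ($h = -1 + \frac{1}{4 \left(- \frac{11}{2} + \frac{1}{2} \cdot 49\right)} = -1 + \frac{1}{4 \left(- \frac{11}{2} + \frac{49}{2}\right)} = -1 + \frac{1}{4 \cdot 19} = -1 + \frac{1}{4} \cdot \frac{1}{19} = -1 + \frac{1}{76} = - \frac{75}{76} \approx -0.98684$)
$\sqrt{h + P{\left(-29,19 \right)}} = \sqrt{- \frac{75}{76} + \left(3432 + 156 \left(-29\right)\right)} = \sqrt{- \frac{75}{76} + \left(3432 - 4524\right)} = \sqrt{- \frac{75}{76} - 1092} = \sqrt{- \frac{83067}{76}} = \frac{i \sqrt{1578273}}{38}$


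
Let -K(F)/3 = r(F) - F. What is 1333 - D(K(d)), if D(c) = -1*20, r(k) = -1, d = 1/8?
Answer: 1353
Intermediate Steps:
d = ⅛ ≈ 0.12500
K(F) = 3 + 3*F (K(F) = -3*(-1 - F) = 3 + 3*F)
D(c) = -20
1333 - D(K(d)) = 1333 - 1*(-20) = 1333 + 20 = 1353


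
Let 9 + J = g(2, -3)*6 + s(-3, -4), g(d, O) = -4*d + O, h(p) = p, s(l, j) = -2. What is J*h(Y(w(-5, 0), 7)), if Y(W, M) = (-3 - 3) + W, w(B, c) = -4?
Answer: 770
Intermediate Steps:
Y(W, M) = -6 + W
g(d, O) = O - 4*d
J = -77 (J = -9 + ((-3 - 4*2)*6 - 2) = -9 + ((-3 - 8)*6 - 2) = -9 + (-11*6 - 2) = -9 + (-66 - 2) = -9 - 68 = -77)
J*h(Y(w(-5, 0), 7)) = -77*(-6 - 4) = -77*(-10) = 770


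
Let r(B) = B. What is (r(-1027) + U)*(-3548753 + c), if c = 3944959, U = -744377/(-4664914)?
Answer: -948937598195003/2332457 ≈ -4.0684e+8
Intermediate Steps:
U = 744377/4664914 (U = -744377*(-1/4664914) = 744377/4664914 ≈ 0.15957)
(r(-1027) + U)*(-3548753 + c) = (-1027 + 744377/4664914)*(-3548753 + 3944959) = -4790122301/4664914*396206 = -948937598195003/2332457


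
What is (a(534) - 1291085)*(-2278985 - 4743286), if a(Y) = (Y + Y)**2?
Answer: 1056577916931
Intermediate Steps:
a(Y) = 4*Y**2 (a(Y) = (2*Y)**2 = 4*Y**2)
(a(534) - 1291085)*(-2278985 - 4743286) = (4*534**2 - 1291085)*(-2278985 - 4743286) = (4*285156 - 1291085)*(-7022271) = (1140624 - 1291085)*(-7022271) = -150461*(-7022271) = 1056577916931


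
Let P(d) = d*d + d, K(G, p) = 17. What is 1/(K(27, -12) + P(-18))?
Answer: 1/323 ≈ 0.0030960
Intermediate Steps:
P(d) = d + d² (P(d) = d² + d = d + d²)
1/(K(27, -12) + P(-18)) = 1/(17 - 18*(1 - 18)) = 1/(17 - 18*(-17)) = 1/(17 + 306) = 1/323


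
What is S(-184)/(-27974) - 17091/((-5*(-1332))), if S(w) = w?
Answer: -26493233/10350380 ≈ -2.5596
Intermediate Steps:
S(-184)/(-27974) - 17091/((-5*(-1332))) = -184/(-27974) - 17091/((-5*(-1332))) = -184*(-1/27974) - 17091/6660 = 92/13987 - 17091*1/6660 = 92/13987 - 1899/740 = -26493233/10350380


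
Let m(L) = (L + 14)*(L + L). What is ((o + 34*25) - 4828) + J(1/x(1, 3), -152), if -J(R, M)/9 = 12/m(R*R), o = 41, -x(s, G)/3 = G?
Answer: -4822789/1135 ≈ -4249.2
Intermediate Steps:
x(s, G) = -3*G
m(L) = 2*L*(14 + L) (m(L) = (14 + L)*(2*L) = 2*L*(14 + L))
J(R, M) = -54/(R²*(14 + R²)) (J(R, M) = -108/(2*(R*R)*(14 + R*R)) = -108/(2*R²*(14 + R²)) = -108*1/(2*R²*(14 + R²)) = -54/(R²*(14 + R²)))
((o + 34*25) - 4828) + J(1/x(1, 3), -152) = ((41 + 34*25) - 4828) - 54/((1/(-3*3))²*(14 + (1/(-3*3))²)) = ((41 + 850) - 4828) - 54/((1/(-9))²*(14 + (1/(-9))²)) = (891 - 4828) - 54/((-⅑)²*(14 + (-⅑)²)) = -3937 - 54*81/(14 + 1/81) = -3937 - 54*81/1135/81 = -3937 - 54*81*81/1135 = -3937 - 354294/1135 = -4822789/1135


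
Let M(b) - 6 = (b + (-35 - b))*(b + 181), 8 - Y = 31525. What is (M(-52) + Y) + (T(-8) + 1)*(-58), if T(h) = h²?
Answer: -39796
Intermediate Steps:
Y = -31517 (Y = 8 - 1*31525 = 8 - 31525 = -31517)
M(b) = -6329 - 35*b (M(b) = 6 + (b + (-35 - b))*(b + 181) = 6 - 35*(181 + b) = 6 + (-6335 - 35*b) = -6329 - 35*b)
(M(-52) + Y) + (T(-8) + 1)*(-58) = ((-6329 - 35*(-52)) - 31517) + ((-8)² + 1)*(-58) = ((-6329 + 1820) - 31517) + (64 + 1)*(-58) = (-4509 - 31517) + 65*(-58) = -36026 - 3770 = -39796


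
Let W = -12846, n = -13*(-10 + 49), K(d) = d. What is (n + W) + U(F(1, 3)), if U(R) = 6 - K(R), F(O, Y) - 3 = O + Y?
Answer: -13354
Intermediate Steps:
F(O, Y) = 3 + O + Y (F(O, Y) = 3 + (O + Y) = 3 + O + Y)
n = -507 (n = -13*39 = -507)
U(R) = 6 - R
(n + W) + U(F(1, 3)) = (-507 - 12846) + (6 - (3 + 1 + 3)) = -13353 + (6 - 1*7) = -13353 + (6 - 7) = -13353 - 1 = -13354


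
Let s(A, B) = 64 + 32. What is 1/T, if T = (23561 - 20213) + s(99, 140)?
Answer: 1/3444 ≈ 0.00029036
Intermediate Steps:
s(A, B) = 96
T = 3444 (T = (23561 - 20213) + 96 = 3348 + 96 = 3444)
1/T = 1/3444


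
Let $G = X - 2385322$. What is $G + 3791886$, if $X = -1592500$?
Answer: $-185936$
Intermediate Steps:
$G = -3977822$ ($G = -1592500 - 2385322 = -3977822$)
$G + 3791886 = -3977822 + 3791886 = -185936$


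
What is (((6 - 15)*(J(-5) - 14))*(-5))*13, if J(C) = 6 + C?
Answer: -7605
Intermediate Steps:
(((6 - 15)*(J(-5) - 14))*(-5))*13 = (((6 - 15)*((6 - 5) - 14))*(-5))*13 = (-9*(1 - 14)*(-5))*13 = (-9*(-13)*(-5))*13 = (117*(-5))*13 = -585*13 = -7605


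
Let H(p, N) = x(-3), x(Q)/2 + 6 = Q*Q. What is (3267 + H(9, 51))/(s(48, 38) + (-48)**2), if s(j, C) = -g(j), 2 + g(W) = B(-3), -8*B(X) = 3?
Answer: 26184/18451 ≈ 1.4191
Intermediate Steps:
B(X) = -3/8 (B(X) = -1/8*3 = -3/8)
g(W) = -19/8 (g(W) = -2 - 3/8 = -19/8)
s(j, C) = 19/8 (s(j, C) = -1*(-19/8) = 19/8)
x(Q) = -12 + 2*Q**2 (x(Q) = -12 + 2*(Q*Q) = -12 + 2*Q**2)
H(p, N) = 6 (H(p, N) = -12 + 2*(-3)**2 = -12 + 2*9 = -12 + 18 = 6)
(3267 + H(9, 51))/(s(48, 38) + (-48)**2) = (3267 + 6)/(19/8 + (-48)**2) = 3273/(19/8 + 2304) = 3273/(18451/8) = 3273*(8/18451) = 26184/18451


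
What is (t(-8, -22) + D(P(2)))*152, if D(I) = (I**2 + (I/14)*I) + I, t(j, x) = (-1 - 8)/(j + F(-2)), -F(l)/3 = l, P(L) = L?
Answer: 11476/7 ≈ 1639.4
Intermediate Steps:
F(l) = -3*l
t(j, x) = -9/(6 + j) (t(j, x) = (-1 - 8)/(j - 3*(-2)) = -9/(j + 6) = -9/(6 + j))
D(I) = I + 15*I**2/14 (D(I) = (I**2 + (I*(1/14))*I) + I = (I**2 + (I/14)*I) + I = (I**2 + I**2/14) + I = 15*I**2/14 + I = I + 15*I**2/14)
(t(-8, -22) + D(P(2)))*152 = (-9/(6 - 8) + (1/14)*2*(14 + 15*2))*152 = (-9/(-2) + (1/14)*2*(14 + 30))*152 = (-9*(-1/2) + (1/14)*2*44)*152 = (9/2 + 44/7)*152 = (151/14)*152 = 11476/7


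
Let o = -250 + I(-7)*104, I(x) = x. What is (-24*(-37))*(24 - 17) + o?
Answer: 5238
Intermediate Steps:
o = -978 (o = -250 - 7*104 = -250 - 728 = -978)
(-24*(-37))*(24 - 17) + o = (-24*(-37))*(24 - 17) - 978 = 888*7 - 978 = 6216 - 978 = 5238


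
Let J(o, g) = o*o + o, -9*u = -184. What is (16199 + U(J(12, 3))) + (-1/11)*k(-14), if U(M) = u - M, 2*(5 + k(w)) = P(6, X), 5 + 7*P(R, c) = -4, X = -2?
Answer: 22264645/1386 ≈ 16064.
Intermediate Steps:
P(R, c) = -9/7 (P(R, c) = -5/7 + (⅐)*(-4) = -5/7 - 4/7 = -9/7)
u = 184/9 (u = -⅑*(-184) = 184/9 ≈ 20.444)
J(o, g) = o + o² (J(o, g) = o² + o = o + o²)
k(w) = -79/14 (k(w) = -5 + (½)*(-9/7) = -5 - 9/14 = -79/14)
U(M) = 184/9 - M
(16199 + U(J(12, 3))) + (-1/11)*k(-14) = (16199 + (184/9 - 12*(1 + 12))) - 1/11*(-79/14) = (16199 + (184/9 - 12*13)) - 1*1/11*(-79/14) = (16199 + (184/9 - 1*156)) - 1/11*(-79/14) = (16199 + (184/9 - 156)) + 79/154 = (16199 - 1220/9) + 79/154 = 144571/9 + 79/154 = 22264645/1386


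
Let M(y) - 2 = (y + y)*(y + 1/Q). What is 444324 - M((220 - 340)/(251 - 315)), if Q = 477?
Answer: 2260674521/5088 ≈ 4.4432e+5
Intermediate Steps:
M(y) = 2 + 2*y*(1/477 + y) (M(y) = 2 + (y + y)*(y + 1/477) = 2 + (2*y)*(y + 1/477) = 2 + (2*y)*(1/477 + y) = 2 + 2*y*(1/477 + y))
444324 - M((220 - 340)/(251 - 315)) = 444324 - (2 + 2*((220 - 340)/(251 - 315))**2 + 2*((220 - 340)/(251 - 315))/477) = 444324 - (2 + 2*(-120/(-64))**2 + 2*(-120/(-64))/477) = 444324 - (2 + 2*(-120*(-1/64))**2 + 2*(-120*(-1/64))/477) = 444324 - (2 + 2*(15/8)**2 + (2/477)*(15/8)) = 444324 - (2 + 2*(225/64) + 5/636) = 444324 - (2 + 225/32 + 5/636) = 444324 - 1*45991/5088 = 444324 - 45991/5088 = 2260674521/5088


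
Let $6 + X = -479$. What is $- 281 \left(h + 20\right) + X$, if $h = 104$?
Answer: $-35329$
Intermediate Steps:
$X = -485$ ($X = -6 - 479 = -485$)
$- 281 \left(h + 20\right) + X = - 281 \left(104 + 20\right) - 485 = \left(-281\right) 124 - 485 = -34844 - 485 = -35329$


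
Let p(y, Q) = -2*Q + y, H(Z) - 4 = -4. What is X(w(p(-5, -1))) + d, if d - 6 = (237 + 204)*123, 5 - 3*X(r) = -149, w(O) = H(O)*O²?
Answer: 162901/3 ≈ 54300.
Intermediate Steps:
H(Z) = 0 (H(Z) = 4 - 4 = 0)
p(y, Q) = y - 2*Q
w(O) = 0 (w(O) = 0*O² = 0)
X(r) = 154/3 (X(r) = 5/3 - ⅓*(-149) = 5/3 + 149/3 = 154/3)
d = 54249 (d = 6 + (237 + 204)*123 = 6 + 441*123 = 6 + 54243 = 54249)
X(w(p(-5, -1))) + d = 154/3 + 54249 = 162901/3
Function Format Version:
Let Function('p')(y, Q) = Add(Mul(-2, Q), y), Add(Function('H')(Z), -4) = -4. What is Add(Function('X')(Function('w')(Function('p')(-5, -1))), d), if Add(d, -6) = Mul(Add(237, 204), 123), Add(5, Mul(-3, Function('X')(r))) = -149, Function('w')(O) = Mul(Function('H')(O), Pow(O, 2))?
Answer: Rational(162901, 3) ≈ 54300.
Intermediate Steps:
Function('H')(Z) = 0 (Function('H')(Z) = Add(4, -4) = 0)
Function('p')(y, Q) = Add(y, Mul(-2, Q))
Function('w')(O) = 0 (Function('w')(O) = Mul(0, Pow(O, 2)) = 0)
Function('X')(r) = Rational(154, 3) (Function('X')(r) = Add(Rational(5, 3), Mul(Rational(-1, 3), -149)) = Add(Rational(5, 3), Rational(149, 3)) = Rational(154, 3))
d = 54249 (d = Add(6, Mul(Add(237, 204), 123)) = Add(6, Mul(441, 123)) = Add(6, 54243) = 54249)
Add(Function('X')(Function('w')(Function('p')(-5, -1))), d) = Add(Rational(154, 3), 54249) = Rational(162901, 3)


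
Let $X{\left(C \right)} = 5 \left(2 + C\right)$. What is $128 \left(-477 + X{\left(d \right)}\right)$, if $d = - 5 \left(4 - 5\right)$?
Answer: $-56576$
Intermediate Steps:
$d = 5$ ($d = \left(-5\right) \left(-1\right) = 5$)
$X{\left(C \right)} = 10 + 5 C$
$128 \left(-477 + X{\left(d \right)}\right) = 128 \left(-477 + \left(10 + 5 \cdot 5\right)\right) = 128 \left(-477 + \left(10 + 25\right)\right) = 128 \left(-477 + 35\right) = 128 \left(-442\right) = -56576$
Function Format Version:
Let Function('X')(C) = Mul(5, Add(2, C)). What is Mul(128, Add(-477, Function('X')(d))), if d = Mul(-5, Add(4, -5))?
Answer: -56576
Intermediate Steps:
d = 5 (d = Mul(-5, -1) = 5)
Function('X')(C) = Add(10, Mul(5, C))
Mul(128, Add(-477, Function('X')(d))) = Mul(128, Add(-477, Add(10, Mul(5, 5)))) = Mul(128, Add(-477, Add(10, 25))) = Mul(128, Add(-477, 35)) = Mul(128, -442) = -56576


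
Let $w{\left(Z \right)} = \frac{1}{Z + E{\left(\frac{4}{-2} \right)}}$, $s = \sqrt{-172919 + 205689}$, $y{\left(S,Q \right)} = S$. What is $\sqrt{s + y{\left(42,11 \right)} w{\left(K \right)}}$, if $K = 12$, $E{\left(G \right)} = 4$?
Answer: $\frac{\sqrt{42 + 16 \sqrt{32770}}}{4} \approx 13.552$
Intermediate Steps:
$s = \sqrt{32770} \approx 181.02$
$w{\left(Z \right)} = \frac{1}{4 + Z}$ ($w{\left(Z \right)} = \frac{1}{Z + 4} = \frac{1}{4 + Z}$)
$\sqrt{s + y{\left(42,11 \right)} w{\left(K \right)}} = \sqrt{\sqrt{32770} + \frac{42}{4 + 12}} = \sqrt{\sqrt{32770} + \frac{42}{16}} = \sqrt{\sqrt{32770} + 42 \cdot \frac{1}{16}} = \sqrt{\sqrt{32770} + \frac{21}{8}} = \sqrt{\frac{21}{8} + \sqrt{32770}}$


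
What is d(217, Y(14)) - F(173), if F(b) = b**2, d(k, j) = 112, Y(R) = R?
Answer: -29817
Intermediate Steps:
d(217, Y(14)) - F(173) = 112 - 1*173**2 = 112 - 1*29929 = 112 - 29929 = -29817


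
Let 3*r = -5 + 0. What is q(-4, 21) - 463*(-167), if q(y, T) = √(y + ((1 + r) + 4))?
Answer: 77321 + I*√6/3 ≈ 77321.0 + 0.8165*I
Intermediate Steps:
r = -5/3 (r = (-5 + 0)/3 = (⅓)*(-5) = -5/3 ≈ -1.6667)
q(y, T) = √(10/3 + y) (q(y, T) = √(y + ((1 - 5/3) + 4)) = √(y + (-⅔ + 4)) = √(y + 10/3) = √(10/3 + y))
q(-4, 21) - 463*(-167) = √(30 + 9*(-4))/3 - 463*(-167) = √(30 - 36)/3 + 77321 = √(-6)/3 + 77321 = (I*√6)/3 + 77321 = I*√6/3 + 77321 = 77321 + I*√6/3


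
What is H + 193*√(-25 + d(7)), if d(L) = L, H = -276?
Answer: -276 + 579*I*√2 ≈ -276.0 + 818.83*I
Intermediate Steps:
H + 193*√(-25 + d(7)) = -276 + 193*√(-25 + 7) = -276 + 193*√(-18) = -276 + 193*(3*I*√2) = -276 + 579*I*√2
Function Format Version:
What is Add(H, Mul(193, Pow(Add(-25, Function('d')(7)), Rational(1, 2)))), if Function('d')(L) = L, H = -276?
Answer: Add(-276, Mul(579, I, Pow(2, Rational(1, 2)))) ≈ Add(-276.00, Mul(818.83, I))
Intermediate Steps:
Add(H, Mul(193, Pow(Add(-25, Function('d')(7)), Rational(1, 2)))) = Add(-276, Mul(193, Pow(Add(-25, 7), Rational(1, 2)))) = Add(-276, Mul(193, Pow(-18, Rational(1, 2)))) = Add(-276, Mul(193, Mul(3, I, Pow(2, Rational(1, 2))))) = Add(-276, Mul(579, I, Pow(2, Rational(1, 2))))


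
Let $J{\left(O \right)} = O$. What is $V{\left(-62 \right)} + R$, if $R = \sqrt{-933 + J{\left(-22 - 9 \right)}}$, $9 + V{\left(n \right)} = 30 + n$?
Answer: $-41 + 2 i \sqrt{241} \approx -41.0 + 31.048 i$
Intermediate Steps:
$V{\left(n \right)} = 21 + n$ ($V{\left(n \right)} = -9 + \left(30 + n\right) = 21 + n$)
$R = 2 i \sqrt{241}$ ($R = \sqrt{-933 - 31} = \sqrt{-964} = 2 i \sqrt{241} \approx 31.048 i$)
$V{\left(-62 \right)} + R = \left(21 - 62\right) + 2 i \sqrt{241} = -41 + 2 i \sqrt{241}$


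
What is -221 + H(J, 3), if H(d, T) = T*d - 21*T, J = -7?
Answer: -305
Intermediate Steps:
H(d, T) = -21*T + T*d
-221 + H(J, 3) = -221 + 3*(-21 - 7) = -221 + 3*(-28) = -221 - 84 = -305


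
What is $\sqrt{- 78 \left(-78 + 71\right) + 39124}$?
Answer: $\sqrt{39670} \approx 199.17$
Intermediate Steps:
$\sqrt{- 78 \left(-78 + 71\right) + 39124} = \sqrt{\left(-78\right) \left(-7\right) + 39124} = \sqrt{546 + 39124} = \sqrt{39670}$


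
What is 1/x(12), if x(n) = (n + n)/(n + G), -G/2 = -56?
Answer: 31/6 ≈ 5.1667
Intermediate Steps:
G = 112 (G = -2*(-56) = 112)
x(n) = 2*n/(112 + n) (x(n) = (n + n)/(n + 112) = (2*n)/(112 + n) = 2*n/(112 + n))
1/x(12) = 1/(2*12/(112 + 12)) = 1/(2*12/124) = 1/(2*12*(1/124)) = 1/(6/31) = 31/6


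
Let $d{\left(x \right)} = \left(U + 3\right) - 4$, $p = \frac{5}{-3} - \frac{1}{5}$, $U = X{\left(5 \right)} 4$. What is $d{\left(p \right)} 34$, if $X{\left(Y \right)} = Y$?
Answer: $646$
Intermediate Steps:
$U = 20$ ($U = 5 \cdot 4 = 20$)
$p = - \frac{28}{15}$ ($p = 5 \left(- \frac{1}{3}\right) - \frac{1}{5} = - \frac{5}{3} - \frac{1}{5} = - \frac{28}{15} \approx -1.8667$)
$d{\left(x \right)} = 19$ ($d{\left(x \right)} = \left(20 + 3\right) - 4 = 23 - 4 = 19$)
$d{\left(p \right)} 34 = 19 \cdot 34 = 646$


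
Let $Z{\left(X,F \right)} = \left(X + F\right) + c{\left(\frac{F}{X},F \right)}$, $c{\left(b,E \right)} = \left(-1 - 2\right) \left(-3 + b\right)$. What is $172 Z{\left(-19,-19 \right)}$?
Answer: $-5504$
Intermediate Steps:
$c{\left(b,E \right)} = 9 - 3 b$ ($c{\left(b,E \right)} = - 3 \left(-3 + b\right) = 9 - 3 b$)
$Z{\left(X,F \right)} = 9 + F + X - \frac{3 F}{X}$ ($Z{\left(X,F \right)} = \left(X + F\right) - \left(-9 + 3 \frac{F}{X}\right) = \left(F + X\right) - \left(-9 + \frac{3 F}{X}\right) = 9 + F + X - \frac{3 F}{X}$)
$172 Z{\left(-19,-19 \right)} = 172 \left(9 - 19 - 19 - - \frac{57}{-19}\right) = 172 \left(9 - 19 - 19 - \left(-57\right) \left(- \frac{1}{19}\right)\right) = 172 \left(9 - 19 - 19 - 3\right) = 172 \left(-32\right) = -5504$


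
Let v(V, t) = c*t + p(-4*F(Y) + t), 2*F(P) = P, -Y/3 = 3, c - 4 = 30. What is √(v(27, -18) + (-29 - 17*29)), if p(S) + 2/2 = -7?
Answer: I*√1142 ≈ 33.794*I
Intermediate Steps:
c = 34 (c = 4 + 30 = 34)
Y = -9 (Y = -3*3 = -9)
F(P) = P/2
p(S) = -8 (p(S) = -1 - 7 = -8)
v(V, t) = -8 + 34*t (v(V, t) = 34*t - 8 = -8 + 34*t)
√(v(27, -18) + (-29 - 17*29)) = √((-8 + 34*(-18)) + (-29 - 17*29)) = √((-8 - 612) + (-29 - 493)) = √(-620 - 522) = √(-1142) = I*√1142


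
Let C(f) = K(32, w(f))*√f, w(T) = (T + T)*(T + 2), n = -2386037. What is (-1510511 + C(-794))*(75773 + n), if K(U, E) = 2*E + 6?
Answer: 3489679184904 - 5811233445072*I*√794 ≈ 3.4897e+12 - 1.6375e+14*I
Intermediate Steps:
w(T) = 2*T*(2 + T) (w(T) = (2*T)*(2 + T) = 2*T*(2 + T))
K(U, E) = 6 + 2*E
C(f) = √f*(6 + 4*f*(2 + f)) (C(f) = (6 + 2*(2*f*(2 + f)))*√f = (6 + 4*f*(2 + f))*√f = √f*(6 + 4*f*(2 + f)))
(-1510511 + C(-794))*(75773 + n) = (-1510511 + √(-794)*(6 + 4*(-794)*(2 - 794)))*(75773 - 2386037) = (-1510511 + (I*√794)*(6 + 4*(-794)*(-792)))*(-2310264) = (-1510511 + (I*√794)*(6 + 2515392))*(-2310264) = (-1510511 + (I*√794)*2515398)*(-2310264) = (-1510511 + 2515398*I*√794)*(-2310264) = 3489679184904 - 5811233445072*I*√794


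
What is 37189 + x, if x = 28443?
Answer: 65632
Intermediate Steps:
37189 + x = 37189 + 28443 = 65632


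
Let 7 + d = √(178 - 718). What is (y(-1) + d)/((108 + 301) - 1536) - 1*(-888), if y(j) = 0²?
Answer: 142969/161 - 6*I*√15/1127 ≈ 888.01 - 0.020619*I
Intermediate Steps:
y(j) = 0
d = -7 + 6*I*√15 (d = -7 + √(178 - 718) = -7 + √(-540) = -7 + 6*I*√15 ≈ -7.0 + 23.238*I)
(y(-1) + d)/((108 + 301) - 1536) - 1*(-888) = (0 + (-7 + 6*I*√15))/((108 + 301) - 1536) - 1*(-888) = (-7 + 6*I*√15)/(409 - 1536) + 888 = (-7 + 6*I*√15)/(-1127) + 888 = (-7 + 6*I*√15)*(-1/1127) + 888 = (1/161 - 6*I*√15/1127) + 888 = 142969/161 - 6*I*√15/1127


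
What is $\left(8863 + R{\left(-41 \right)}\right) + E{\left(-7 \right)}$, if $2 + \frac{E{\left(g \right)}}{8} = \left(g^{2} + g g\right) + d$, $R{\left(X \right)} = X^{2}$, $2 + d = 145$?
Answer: $12456$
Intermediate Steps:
$d = 143$ ($d = -2 + 145 = 143$)
$E{\left(g \right)} = 1128 + 16 g^{2}$ ($E{\left(g \right)} = -16 + 8 \left(\left(g^{2} + g g\right) + 143\right) = -16 + 8 \left(\left(g^{2} + g^{2}\right) + 143\right) = -16 + 8 \left(2 g^{2} + 143\right) = -16 + 8 \left(143 + 2 g^{2}\right) = -16 + \left(1144 + 16 g^{2}\right) = 1128 + 16 g^{2}$)
$\left(8863 + R{\left(-41 \right)}\right) + E{\left(-7 \right)} = \left(8863 + \left(-41\right)^{2}\right) + \left(1128 + 16 \left(-7\right)^{2}\right) = \left(8863 + 1681\right) + \left(1128 + 16 \cdot 49\right) = 10544 + \left(1128 + 784\right) = 10544 + 1912 = 12456$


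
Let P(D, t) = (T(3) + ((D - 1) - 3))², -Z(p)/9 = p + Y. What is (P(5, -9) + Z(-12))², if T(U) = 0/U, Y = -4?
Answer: 21025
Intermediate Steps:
T(U) = 0
Z(p) = 36 - 9*p (Z(p) = -9*(p - 4) = -9*(-4 + p) = 36 - 9*p)
P(D, t) = (-4 + D)² (P(D, t) = (0 + ((D - 1) - 3))² = (0 + ((-1 + D) - 3))² = (0 + (-4 + D))² = (-4 + D)²)
(P(5, -9) + Z(-12))² = ((-4 + 5)² + (36 - 9*(-12)))² = (1² + (36 + 108))² = (1 + 144)² = 145² = 21025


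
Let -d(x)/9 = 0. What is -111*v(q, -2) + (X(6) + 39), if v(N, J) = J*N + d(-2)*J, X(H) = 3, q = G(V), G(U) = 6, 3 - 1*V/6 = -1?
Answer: 1374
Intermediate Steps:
V = 24 (V = 18 - 6*(-1) = 18 + 6 = 24)
q = 6
d(x) = 0 (d(x) = -9*0 = 0)
v(N, J) = J*N (v(N, J) = J*N + 0*J = J*N + 0 = J*N)
-111*v(q, -2) + (X(6) + 39) = -(-222)*6 + (3 + 39) = -111*(-12) + 42 = 1332 + 42 = 1374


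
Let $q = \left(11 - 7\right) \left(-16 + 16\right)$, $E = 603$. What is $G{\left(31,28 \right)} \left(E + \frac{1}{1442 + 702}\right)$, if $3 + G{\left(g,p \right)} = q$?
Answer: $- \frac{3878499}{2144} \approx -1809.0$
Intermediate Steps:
$q = 0$ ($q = 4 \cdot 0 = 0$)
$G{\left(g,p \right)} = -3$ ($G{\left(g,p \right)} = -3 + 0 = -3$)
$G{\left(31,28 \right)} \left(E + \frac{1}{1442 + 702}\right) = - 3 \left(603 + \frac{1}{1442 + 702}\right) = - 3 \left(603 + \frac{1}{2144}\right) = \left(-3\right) \frac{1292833}{2144} = - \frac{3878499}{2144}$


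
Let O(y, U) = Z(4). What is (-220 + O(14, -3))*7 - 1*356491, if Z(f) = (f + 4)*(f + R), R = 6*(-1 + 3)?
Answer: -357135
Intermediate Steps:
R = 12 (R = 6*2 = 12)
Z(f) = (4 + f)*(12 + f) (Z(f) = (f + 4)*(f + 12) = (4 + f)*(12 + f))
O(y, U) = 128 (O(y, U) = 48 + 4**2 + 16*4 = 48 + 16 + 64 = 128)
(-220 + O(14, -3))*7 - 1*356491 = (-220 + 128)*7 - 1*356491 = -92*7 - 356491 = -644 - 356491 = -357135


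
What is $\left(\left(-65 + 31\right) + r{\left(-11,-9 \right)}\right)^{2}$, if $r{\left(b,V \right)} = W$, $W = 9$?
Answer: $625$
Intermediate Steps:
$r{\left(b,V \right)} = 9$
$\left(\left(-65 + 31\right) + r{\left(-11,-9 \right)}\right)^{2} = \left(\left(-65 + 31\right) + 9\right)^{2} = \left(-34 + 9\right)^{2} = \left(-25\right)^{2} = 625$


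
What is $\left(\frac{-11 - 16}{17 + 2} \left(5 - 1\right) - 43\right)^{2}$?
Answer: $\frac{855625}{361} \approx 2370.2$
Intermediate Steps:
$\left(\frac{-11 - 16}{17 + 2} \left(5 - 1\right) - 43\right)^{2} = \left(- \frac{27}{19} \cdot 4 - 43\right)^{2} = \left(\left(-27\right) \frac{1}{19} \cdot 4 - 43\right)^{2} = \left(\left(- \frac{27}{19}\right) 4 - 43\right)^{2} = \left(- \frac{108}{19} - 43\right)^{2} = \left(- \frac{925}{19}\right)^{2} = \frac{855625}{361}$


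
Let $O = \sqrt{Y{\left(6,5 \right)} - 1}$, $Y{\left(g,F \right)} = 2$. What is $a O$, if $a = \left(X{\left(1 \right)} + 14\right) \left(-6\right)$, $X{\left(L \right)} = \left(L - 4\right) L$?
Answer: $-66$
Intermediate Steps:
$X{\left(L \right)} = L \left(-4 + L\right)$ ($X{\left(L \right)} = \left(-4 + L\right) L = L \left(-4 + L\right)$)
$O = 1$ ($O = \sqrt{2 - 1} = \sqrt{1} = 1$)
$a = -66$ ($a = \left(1 \left(-4 + 1\right) + 14\right) \left(-6\right) = \left(1 \left(-3\right) + 14\right) \left(-6\right) = \left(-3 + 14\right) \left(-6\right) = 11 \left(-6\right) = -66$)
$a O = \left(-66\right) 1 = -66$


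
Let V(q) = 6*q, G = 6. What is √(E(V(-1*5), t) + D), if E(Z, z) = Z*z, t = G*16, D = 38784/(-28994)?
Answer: 16*I*√2365431999/14497 ≈ 53.678*I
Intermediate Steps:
D = -19392/14497 (D = 38784*(-1/28994) = -19392/14497 ≈ -1.3377)
t = 96 (t = 6*16 = 96)
√(E(V(-1*5), t) + D) = √((6*(-1*5))*96 - 19392/14497) = √((6*(-5))*96 - 19392/14497) = √(-30*96 - 19392/14497) = √(-2880 - 19392/14497) = √(-41770752/14497) = 16*I*√2365431999/14497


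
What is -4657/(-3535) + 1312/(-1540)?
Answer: 18099/38885 ≈ 0.46545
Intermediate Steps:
-4657/(-3535) + 1312/(-1540) = -4657*(-1/3535) + 1312*(-1/1540) = 4657/3535 - 328/385 = 18099/38885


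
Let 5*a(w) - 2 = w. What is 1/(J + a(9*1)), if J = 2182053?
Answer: 5/10910276 ≈ 4.5828e-7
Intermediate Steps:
a(w) = ⅖ + w/5
1/(J + a(9*1)) = 1/(2182053 + (⅖ + (9*1)/5)) = 1/(2182053 + (⅖ + (⅕)*9)) = 1/(2182053 + (⅖ + 9/5)) = 1/(2182053 + 11/5) = 1/(10910276/5) = 5/10910276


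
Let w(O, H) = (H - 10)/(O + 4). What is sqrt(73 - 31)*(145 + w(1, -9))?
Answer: 706*sqrt(42)/5 ≈ 915.08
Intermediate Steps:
w(O, H) = (-10 + H)/(4 + O)
sqrt(73 - 31)*(145 + w(1, -9)) = sqrt(73 - 31)*(145 + (-10 - 9)/(4 + 1)) = sqrt(42)*(145 - 19/5) = sqrt(42)*(706/5) = 706*sqrt(42)/5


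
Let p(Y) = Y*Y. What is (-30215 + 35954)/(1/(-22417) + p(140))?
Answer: 42883721/146457733 ≈ 0.29281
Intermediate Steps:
p(Y) = Y²
(-30215 + 35954)/(1/(-22417) + p(140)) = (-30215 + 35954)/(1/(-22417) + 140²) = 5739/(-1/22417 + 19600) = 5739/(439373199/22417) = 5739*(22417/439373199) = 42883721/146457733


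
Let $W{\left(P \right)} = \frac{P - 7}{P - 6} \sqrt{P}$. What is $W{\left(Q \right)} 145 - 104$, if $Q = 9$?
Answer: $186$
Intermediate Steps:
$W{\left(P \right)} = \frac{\sqrt{P} \left(-7 + P\right)}{-6 + P}$ ($W{\left(P \right)} = \frac{-7 + P}{-6 + P} \sqrt{P} = \frac{\sqrt{P} \left(-7 + P\right)}{-6 + P}$)
$W{\left(Q \right)} 145 - 104 = \frac{\sqrt{9} \left(-7 + 9\right)}{-6 + 9} \cdot 145 - 104 = 3 \cdot \frac{1}{3} \cdot 2 \cdot 145 - 104 = 2 \cdot 145 - 104 = 290 - 104 = 186$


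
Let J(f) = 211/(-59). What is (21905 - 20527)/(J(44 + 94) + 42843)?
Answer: 40651/1263763 ≈ 0.032167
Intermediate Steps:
J(f) = -211/59 (J(f) = 211*(-1/59) = -211/59)
(21905 - 20527)/(J(44 + 94) + 42843) = (21905 - 20527)/(-211/59 + 42843) = 1378/(2527526/59) = 1378*(59/2527526) = 40651/1263763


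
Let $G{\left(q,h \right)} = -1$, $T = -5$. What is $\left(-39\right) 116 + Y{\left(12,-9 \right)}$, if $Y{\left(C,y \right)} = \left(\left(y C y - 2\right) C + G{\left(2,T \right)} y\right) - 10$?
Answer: $7115$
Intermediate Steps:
$Y{\left(C,y \right)} = -10 - y + C \left(-2 + C y^{2}\right)$ ($Y{\left(C,y \right)} = \left(\left(y C y - 2\right) C - y\right) - 10 = \left(\left(C y y - 2\right) C - y\right) - 10 = \left(\left(C y^{2} - 2\right) C - y\right) - 10 = \left(\left(-2 + C y^{2}\right) C - y\right) - 10 = \left(C \left(-2 + C y^{2}\right) - y\right) - 10 = \left(- y + C \left(-2 + C y^{2}\right)\right) - 10 = -10 - y + C \left(-2 + C y^{2}\right)$)
$\left(-39\right) 116 + Y{\left(12,-9 \right)} = \left(-39\right) 116 - \left(25 - 12^{2} \left(-9\right)^{2}\right) = -4524 + \left(-10 + 9 - 24 + 144 \cdot 81\right) = -4524 + \left(-10 + 9 - 24 + 11664\right) = -4524 + 11639 = 7115$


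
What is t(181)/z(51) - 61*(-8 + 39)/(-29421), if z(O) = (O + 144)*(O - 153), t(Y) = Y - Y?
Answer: 1891/29421 ≈ 0.064274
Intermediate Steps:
t(Y) = 0
z(O) = (-153 + O)*(144 + O) (z(O) = (144 + O)*(-153 + O) = (-153 + O)*(144 + O))
t(181)/z(51) - 61*(-8 + 39)/(-29421) = 0/(-22032 + 51**2 - 9*51) - 61*(-8 + 39)/(-29421) = 0/(-22032 + 2601 - 459) - 61*31*(-1/29421) = 0/(-19890) - 1891*(-1/29421) = 0*(-1/19890) + 1891/29421 = 0 + 1891/29421 = 1891/29421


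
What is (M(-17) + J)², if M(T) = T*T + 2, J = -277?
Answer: 196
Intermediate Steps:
M(T) = 2 + T² (M(T) = T² + 2 = 2 + T²)
(M(-17) + J)² = ((2 + (-17)²) - 277)² = ((2 + 289) - 277)² = (291 - 277)² = 14² = 196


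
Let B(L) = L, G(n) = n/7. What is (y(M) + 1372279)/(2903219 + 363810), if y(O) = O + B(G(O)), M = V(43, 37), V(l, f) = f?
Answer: 9606249/22869203 ≈ 0.42005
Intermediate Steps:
G(n) = n/7 (G(n) = n*(1/7) = n/7)
M = 37
y(O) = 8*O/7 (y(O) = O + O/7 = 8*O/7)
(y(M) + 1372279)/(2903219 + 363810) = ((8/7)*37 + 1372279)/(2903219 + 363810) = (296/7 + 1372279)/3267029 = (9606249/7)*(1/3267029) = 9606249/22869203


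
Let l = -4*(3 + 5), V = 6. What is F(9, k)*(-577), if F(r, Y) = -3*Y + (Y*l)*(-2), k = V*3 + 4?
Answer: -774334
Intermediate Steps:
l = -32 (l = -4*8 = -32)
k = 22 (k = 6*3 + 4 = 18 + 4 = 22)
F(r, Y) = 61*Y (F(r, Y) = -3*Y + (Y*(-32))*(-2) = -3*Y - 32*Y*(-2) = -3*Y + 64*Y = 61*Y)
F(9, k)*(-577) = (61*22)*(-577) = 1342*(-577) = -774334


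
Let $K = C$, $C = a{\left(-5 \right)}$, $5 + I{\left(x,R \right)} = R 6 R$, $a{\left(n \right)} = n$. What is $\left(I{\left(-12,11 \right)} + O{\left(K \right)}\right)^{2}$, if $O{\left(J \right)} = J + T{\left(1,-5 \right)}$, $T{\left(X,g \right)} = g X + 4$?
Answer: $511225$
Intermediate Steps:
$T{\left(X,g \right)} = 4 + X g$ ($T{\left(X,g \right)} = X g + 4 = 4 + X g$)
$I{\left(x,R \right)} = -5 + 6 R^{2}$ ($I{\left(x,R \right)} = -5 + R 6 R = -5 + 6 R R = -5 + 6 R^{2}$)
$C = -5$
$K = -5$
$O{\left(J \right)} = -1 + J$ ($O{\left(J \right)} = J + \left(4 + 1 \left(-5\right)\right) = J + \left(4 - 5\right) = J - 1 = -1 + J$)
$\left(I{\left(-12,11 \right)} + O{\left(K \right)}\right)^{2} = \left(\left(-5 + 6 \cdot 11^{2}\right) - 6\right)^{2} = \left(\left(-5 + 6 \cdot 121\right) - 6\right)^{2} = \left(\left(-5 + 726\right) - 6\right)^{2} = \left(721 - 6\right)^{2} = 715^{2} = 511225$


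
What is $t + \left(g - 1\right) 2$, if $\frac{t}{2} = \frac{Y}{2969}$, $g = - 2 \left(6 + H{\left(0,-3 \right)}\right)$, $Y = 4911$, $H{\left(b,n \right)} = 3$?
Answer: $- \frac{103000}{2969} \approx -34.692$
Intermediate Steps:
$g = -18$ ($g = - 2 \left(6 + 3\right) = \left(-2\right) 9 = -18$)
$t = \frac{9822}{2969}$ ($t = 2 \cdot \frac{4911}{2969} = \frac{9822}{2969} \approx 3.3082$)
$t + \left(g - 1\right) 2 = \frac{9822}{2969} + \left(-18 - 1\right) 2 = \frac{9822}{2969} - 38 = - \frac{103000}{2969}$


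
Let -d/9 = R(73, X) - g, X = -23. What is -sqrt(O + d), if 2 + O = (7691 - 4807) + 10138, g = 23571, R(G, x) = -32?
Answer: -sqrt(225447) ≈ -474.81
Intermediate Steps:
O = 13020 (O = -2 + ((7691 - 4807) + 10138) = -2 + (2884 + 10138) = -2 + 13022 = 13020)
d = 212427 (d = -9*(-32 - 1*23571) = -9*(-32 - 23571) = -9*(-23603) = 212427)
-sqrt(O + d) = -sqrt(13020 + 212427) = -sqrt(225447)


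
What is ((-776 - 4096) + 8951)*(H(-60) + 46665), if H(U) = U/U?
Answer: 190350614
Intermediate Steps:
H(U) = 1
((-776 - 4096) + 8951)*(H(-60) + 46665) = ((-776 - 4096) + 8951)*(1 + 46665) = (-4872 + 8951)*46666 = 4079*46666 = 190350614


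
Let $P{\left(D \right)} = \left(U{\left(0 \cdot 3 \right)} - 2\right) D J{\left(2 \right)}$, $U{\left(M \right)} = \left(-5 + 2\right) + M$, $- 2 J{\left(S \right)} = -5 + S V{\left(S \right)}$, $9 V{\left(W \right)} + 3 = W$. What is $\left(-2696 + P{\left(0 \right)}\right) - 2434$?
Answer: $-5130$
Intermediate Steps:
$V{\left(W \right)} = - \frac{1}{3} + \frac{W}{9}$
$J{\left(S \right)} = \frac{5}{2} - \frac{S \left(- \frac{1}{3} + \frac{S}{9}\right)}{2}$ ($J{\left(S \right)} = - \frac{-5 + S \left(- \frac{1}{3} + \frac{S}{9}\right)}{2} = \frac{5}{2} - \frac{S \left(- \frac{1}{3} + \frac{S}{9}\right)}{2}$)
$U{\left(M \right)} = -3 + M$
$P{\left(D \right)} = - \frac{235 D}{18}$ ($P{\left(D \right)} = \left(\left(-3 + 0 \cdot 3\right) - 2\right) D \left(\frac{5}{2} - \frac{-3 + 2}{9}\right) = \left(\left(-3 + 0\right) - 2\right) D \left(\frac{5}{2} - \frac{1}{9} \left(-1\right)\right) = \left(-3 - 2\right) D \left(\frac{5}{2} + \frac{1}{9}\right) = - 5 D \frac{47}{18} = - \frac{235 D}{18}$)
$\left(-2696 + P{\left(0 \right)}\right) - 2434 = \left(-2696 - 0\right) - 2434 = \left(-2696 + 0\right) - 2434 = -2696 - 2434 = -5130$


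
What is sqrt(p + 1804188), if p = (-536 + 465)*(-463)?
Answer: sqrt(1837061) ≈ 1355.4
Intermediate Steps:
p = 32873 (p = -71*(-463) = 32873)
sqrt(p + 1804188) = sqrt(32873 + 1804188) = sqrt(1837061)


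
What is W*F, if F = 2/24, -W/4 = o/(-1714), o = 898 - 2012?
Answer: -557/2571 ≈ -0.21665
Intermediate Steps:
o = -1114
W = -2228/857 (W = -(-4456)/(-1714) = -(-4456)*(-1)/1714 = -4*557/857 = -2228/857 ≈ -2.5998)
F = 1/12 (F = 2*(1/24) = 1/12 ≈ 0.083333)
W*F = -2228/857*1/12 = -557/2571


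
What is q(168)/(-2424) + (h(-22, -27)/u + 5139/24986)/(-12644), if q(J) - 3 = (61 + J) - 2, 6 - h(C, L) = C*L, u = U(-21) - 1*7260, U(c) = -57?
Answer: -7386065406247/77824151955576 ≈ -0.094907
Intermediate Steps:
u = -7317 (u = -57 - 1*7260 = -57 - 7260 = -7317)
h(C, L) = 6 - C*L
q(J) = 62 + J (q(J) = 3 + ((61 + J) - 2) = 3 + (59 + J) = 62 + J)
q(168)/(-2424) + (h(-22, -27)/u + 5139/24986)/(-12644) = (62 + 168)/(-2424) + ((6 - 1*(-22)*(-27))/(-7317) + 5139/24986)/(-12644) = 230*(-1/2424) + ((6 - 594)*(-1/7317) + 5139*(1/24986))*(-1/12644) = -115/1212 + (-588*(-1/7317) + 5139/24986)*(-1/12644) = -115/1212 + (196/2439 + 5139/24986)*(-1/12644) = -115/1212 + (17431277/60940854)*(-1/12644) = -115/1212 - 17431277/770536157976 = -7386065406247/77824151955576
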